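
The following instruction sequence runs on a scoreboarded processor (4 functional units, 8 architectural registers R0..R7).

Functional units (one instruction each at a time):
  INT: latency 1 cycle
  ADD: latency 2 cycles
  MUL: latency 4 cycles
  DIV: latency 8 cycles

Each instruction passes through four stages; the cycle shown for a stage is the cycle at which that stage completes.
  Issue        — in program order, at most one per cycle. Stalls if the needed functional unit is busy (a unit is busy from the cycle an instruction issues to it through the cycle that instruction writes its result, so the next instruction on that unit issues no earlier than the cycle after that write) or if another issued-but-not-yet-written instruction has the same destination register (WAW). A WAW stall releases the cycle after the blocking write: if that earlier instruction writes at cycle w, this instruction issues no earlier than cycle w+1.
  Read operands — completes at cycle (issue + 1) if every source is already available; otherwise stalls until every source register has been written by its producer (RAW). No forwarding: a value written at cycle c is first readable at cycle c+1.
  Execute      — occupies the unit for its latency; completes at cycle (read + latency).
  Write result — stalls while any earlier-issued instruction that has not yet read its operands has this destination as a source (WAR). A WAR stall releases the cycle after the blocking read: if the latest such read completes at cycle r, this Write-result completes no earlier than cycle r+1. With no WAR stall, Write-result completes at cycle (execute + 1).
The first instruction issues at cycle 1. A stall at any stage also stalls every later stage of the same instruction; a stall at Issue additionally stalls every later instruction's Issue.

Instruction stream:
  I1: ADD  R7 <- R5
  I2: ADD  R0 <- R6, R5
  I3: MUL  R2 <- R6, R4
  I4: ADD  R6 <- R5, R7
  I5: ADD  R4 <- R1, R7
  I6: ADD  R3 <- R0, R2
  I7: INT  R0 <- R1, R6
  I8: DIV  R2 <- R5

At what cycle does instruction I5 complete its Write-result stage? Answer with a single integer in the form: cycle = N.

cycle = 20

  I1 | 1 | 2 | 4 | 5
  I2 | 6 | 7 | 9 | 10   struct: ADD busy until I1 writes@5
  I3 | 7 | 8 | 12 | 13
  I4 | 11 | 12 | 14 | 15   struct: ADD busy until I2 writes@10
  I5 | 16 | 17 | 19 | 20   struct: ADD busy until I4 writes@15
  I6 | 21 | 22 | 24 | 25   struct: ADD busy until I5 writes@20
  I7 | 22 | 23 | 24 | 25
  I8 | 23 | 24 | 32 | 33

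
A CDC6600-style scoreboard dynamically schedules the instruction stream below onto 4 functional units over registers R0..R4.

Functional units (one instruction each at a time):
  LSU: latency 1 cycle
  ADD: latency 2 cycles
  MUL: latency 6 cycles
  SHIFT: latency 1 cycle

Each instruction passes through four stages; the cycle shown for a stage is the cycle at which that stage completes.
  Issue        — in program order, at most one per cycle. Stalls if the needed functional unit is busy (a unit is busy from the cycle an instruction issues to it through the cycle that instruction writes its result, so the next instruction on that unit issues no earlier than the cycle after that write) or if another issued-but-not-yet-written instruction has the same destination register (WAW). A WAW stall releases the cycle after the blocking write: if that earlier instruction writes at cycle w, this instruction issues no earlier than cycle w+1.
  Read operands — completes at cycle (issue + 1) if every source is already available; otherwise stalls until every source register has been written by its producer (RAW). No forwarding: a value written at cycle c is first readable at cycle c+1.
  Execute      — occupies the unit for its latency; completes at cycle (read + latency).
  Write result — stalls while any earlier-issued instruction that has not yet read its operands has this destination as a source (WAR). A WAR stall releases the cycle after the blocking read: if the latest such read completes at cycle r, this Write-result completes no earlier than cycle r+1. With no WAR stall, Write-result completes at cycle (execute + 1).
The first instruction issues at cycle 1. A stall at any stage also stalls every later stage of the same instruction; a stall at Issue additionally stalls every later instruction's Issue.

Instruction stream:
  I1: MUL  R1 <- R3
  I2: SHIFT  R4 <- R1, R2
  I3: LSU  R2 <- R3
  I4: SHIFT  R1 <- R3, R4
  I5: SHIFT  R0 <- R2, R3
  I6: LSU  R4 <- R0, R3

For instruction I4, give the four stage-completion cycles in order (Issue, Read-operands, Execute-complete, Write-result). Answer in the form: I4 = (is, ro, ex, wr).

I4 = (13, 14, 15, 16)

t=1  I1 dispatched to MUL
t=2  I1 operands ready · I2 dispatched to SHIFT
t=3  I3 dispatched to LSU
t=4  I3 operands ready
t=5  I3 complete
t=8  I1 complete
t=9  R1←I1
t=10  I2 operands ready
t=11  I2 complete · R2←I3
t=12  R4←I2
t=13  I4 dispatched to SHIFT
t=14  I4 operands ready
t=15  I4 complete
t=16  R1←I4
t=17  I5 dispatched to SHIFT
t=18  I5 operands ready · I6 dispatched to LSU
t=19  I5 complete
t=20  R0←I5
t=21  I6 operands ready
t=22  I6 complete
t=23  R4←I6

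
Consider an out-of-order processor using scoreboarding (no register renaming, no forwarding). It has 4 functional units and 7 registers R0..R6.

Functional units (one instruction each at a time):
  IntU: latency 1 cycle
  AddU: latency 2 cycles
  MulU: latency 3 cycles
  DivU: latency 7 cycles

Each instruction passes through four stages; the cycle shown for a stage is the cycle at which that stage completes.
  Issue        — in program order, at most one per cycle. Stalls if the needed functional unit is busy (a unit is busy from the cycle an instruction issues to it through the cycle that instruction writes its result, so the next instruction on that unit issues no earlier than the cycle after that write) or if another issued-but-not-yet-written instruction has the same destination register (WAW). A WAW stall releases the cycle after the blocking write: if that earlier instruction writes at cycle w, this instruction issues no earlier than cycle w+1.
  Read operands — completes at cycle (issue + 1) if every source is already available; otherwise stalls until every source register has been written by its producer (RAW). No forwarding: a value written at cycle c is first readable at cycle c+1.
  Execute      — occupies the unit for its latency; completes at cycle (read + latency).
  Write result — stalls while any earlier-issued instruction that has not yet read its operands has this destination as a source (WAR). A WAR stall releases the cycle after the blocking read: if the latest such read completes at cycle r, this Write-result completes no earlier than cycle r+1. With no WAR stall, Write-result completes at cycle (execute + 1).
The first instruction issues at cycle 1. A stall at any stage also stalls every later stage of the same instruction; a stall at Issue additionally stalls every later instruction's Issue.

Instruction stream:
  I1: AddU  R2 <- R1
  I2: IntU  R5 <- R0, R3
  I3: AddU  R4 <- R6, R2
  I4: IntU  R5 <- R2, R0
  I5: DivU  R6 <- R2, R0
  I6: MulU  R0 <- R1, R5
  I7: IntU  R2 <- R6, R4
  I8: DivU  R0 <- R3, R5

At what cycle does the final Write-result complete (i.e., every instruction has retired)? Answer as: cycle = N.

cycle = 27

t=1  issue I1 (AddU)
t=2  I1 read-ops, issue I2 (IntU)
t=3  I2 read-ops
t=4  I1 finished on AddU, I2 finished on IntU
t=5  I1→R2, I2→R5
t=6  issue I3 (AddU)
t=7  I3 read-ops, issue I4 (IntU)
t=8  I4 read-ops, issue I5 (DivU)
t=9  I3 finished on AddU, I4 finished on IntU, I5 read-ops, issue I6 (MulU)
t=10  I3→R4, I4→R5
t=11  I6 read-ops, issue I7 (IntU)
t=14  I6 finished on MulU
t=15  I6→R0
t=16  I5 finished on DivU
t=17  I5→R6
t=18  I7 read-ops, issue I8 (DivU)
t=19  I7 finished on IntU, I8 read-ops
t=20  I7→R2
t=26  I8 finished on DivU
t=27  I8→R0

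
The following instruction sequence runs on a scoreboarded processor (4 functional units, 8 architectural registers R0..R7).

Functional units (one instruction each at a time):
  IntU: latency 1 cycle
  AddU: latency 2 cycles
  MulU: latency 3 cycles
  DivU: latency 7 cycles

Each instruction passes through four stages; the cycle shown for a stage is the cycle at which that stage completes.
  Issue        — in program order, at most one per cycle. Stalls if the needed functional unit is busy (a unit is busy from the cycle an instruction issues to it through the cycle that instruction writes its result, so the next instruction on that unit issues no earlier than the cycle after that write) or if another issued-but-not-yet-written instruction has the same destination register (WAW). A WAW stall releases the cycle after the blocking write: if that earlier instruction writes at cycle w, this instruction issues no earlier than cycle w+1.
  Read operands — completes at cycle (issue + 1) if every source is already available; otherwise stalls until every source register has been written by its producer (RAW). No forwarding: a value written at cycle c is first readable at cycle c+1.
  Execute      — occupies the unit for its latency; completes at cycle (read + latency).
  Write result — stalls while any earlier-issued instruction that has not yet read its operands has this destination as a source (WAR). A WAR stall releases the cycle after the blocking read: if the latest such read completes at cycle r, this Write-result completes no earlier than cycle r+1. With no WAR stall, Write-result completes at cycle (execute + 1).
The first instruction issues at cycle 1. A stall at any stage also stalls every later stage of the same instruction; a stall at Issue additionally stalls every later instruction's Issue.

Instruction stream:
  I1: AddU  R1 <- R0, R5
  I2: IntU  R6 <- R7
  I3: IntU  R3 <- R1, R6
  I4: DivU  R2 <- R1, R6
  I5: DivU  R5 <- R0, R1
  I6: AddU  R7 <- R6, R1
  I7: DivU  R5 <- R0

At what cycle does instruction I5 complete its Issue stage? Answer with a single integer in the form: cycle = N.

I1 -> (1, 2, 4, 5)
I2 -> (2, 3, 4, 5)
I3 -> (6, 7, 8, 9)  // struct: IntU busy until I2 writes@5
I4 -> (7, 8, 15, 16)
I5 -> (17, 18, 25, 26)  // struct: DivU busy until I4 writes@16
I6 -> (18, 19, 21, 22)
I7 -> (27, 28, 35, 36)  // struct: DivU busy until I5 writes@26

cycle = 17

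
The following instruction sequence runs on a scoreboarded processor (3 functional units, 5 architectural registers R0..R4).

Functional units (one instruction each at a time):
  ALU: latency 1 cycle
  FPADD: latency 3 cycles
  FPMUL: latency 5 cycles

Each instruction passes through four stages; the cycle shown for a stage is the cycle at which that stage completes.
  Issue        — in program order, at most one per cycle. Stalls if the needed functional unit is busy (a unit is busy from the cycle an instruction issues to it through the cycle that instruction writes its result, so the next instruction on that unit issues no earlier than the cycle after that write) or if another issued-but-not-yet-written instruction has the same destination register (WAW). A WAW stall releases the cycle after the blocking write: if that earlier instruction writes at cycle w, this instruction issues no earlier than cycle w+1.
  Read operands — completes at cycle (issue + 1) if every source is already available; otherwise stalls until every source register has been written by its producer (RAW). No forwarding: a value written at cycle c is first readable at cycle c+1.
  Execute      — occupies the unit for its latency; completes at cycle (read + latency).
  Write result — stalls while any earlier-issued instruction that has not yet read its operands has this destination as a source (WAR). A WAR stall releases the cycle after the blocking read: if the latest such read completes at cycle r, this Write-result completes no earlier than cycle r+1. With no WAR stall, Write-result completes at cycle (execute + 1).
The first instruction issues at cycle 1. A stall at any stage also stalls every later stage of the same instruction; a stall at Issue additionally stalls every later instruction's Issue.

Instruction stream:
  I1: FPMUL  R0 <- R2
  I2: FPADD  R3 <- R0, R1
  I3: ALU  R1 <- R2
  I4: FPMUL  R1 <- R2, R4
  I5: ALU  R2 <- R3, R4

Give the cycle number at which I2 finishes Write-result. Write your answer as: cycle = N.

cycle = 13

I1  is:1  ro:2  ex:7  wr:8
I2  is:2  ro:9  ex:12  wr:13  — RAW R0: wait I1 write@8
I3  is:3  ro:4  ex:5  wr:10  — WAR R1: wait I2 read@9
I4  is:11  ro:12  ex:17  wr:18  — WAW R1: wait I3 write@10
I5  is:12  ro:14  ex:15  wr:16  — RAW R3: wait I2 write@13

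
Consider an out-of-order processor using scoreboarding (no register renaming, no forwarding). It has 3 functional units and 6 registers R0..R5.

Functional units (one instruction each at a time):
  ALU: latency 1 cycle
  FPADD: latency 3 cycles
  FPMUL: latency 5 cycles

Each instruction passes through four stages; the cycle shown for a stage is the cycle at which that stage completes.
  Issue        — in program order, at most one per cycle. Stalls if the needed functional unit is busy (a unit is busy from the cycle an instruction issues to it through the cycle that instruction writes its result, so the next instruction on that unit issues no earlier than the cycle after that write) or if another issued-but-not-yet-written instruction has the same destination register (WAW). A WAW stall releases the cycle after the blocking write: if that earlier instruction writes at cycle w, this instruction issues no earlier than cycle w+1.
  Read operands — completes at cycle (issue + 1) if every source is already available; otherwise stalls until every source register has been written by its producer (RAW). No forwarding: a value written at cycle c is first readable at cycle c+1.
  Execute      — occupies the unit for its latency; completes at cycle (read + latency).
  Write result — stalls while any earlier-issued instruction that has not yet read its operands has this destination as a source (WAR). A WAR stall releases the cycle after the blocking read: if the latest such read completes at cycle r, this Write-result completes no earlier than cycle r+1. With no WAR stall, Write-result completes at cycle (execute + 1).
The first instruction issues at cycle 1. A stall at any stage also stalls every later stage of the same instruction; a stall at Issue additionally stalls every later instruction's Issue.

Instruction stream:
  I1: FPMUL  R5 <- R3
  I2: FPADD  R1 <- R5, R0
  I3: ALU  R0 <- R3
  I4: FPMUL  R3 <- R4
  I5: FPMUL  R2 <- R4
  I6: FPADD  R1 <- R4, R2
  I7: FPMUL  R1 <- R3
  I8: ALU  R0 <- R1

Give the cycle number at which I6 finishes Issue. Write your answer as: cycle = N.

I1 -> (1, 2, 7, 8)
I2 -> (2, 9, 12, 13)  // RAW R5: wait I1 write@8
I3 -> (3, 4, 5, 10)  // WAR R0: wait I2 read@9
I4 -> (9, 10, 15, 16)  // struct: FPMUL busy until I1 writes@8
I5 -> (17, 18, 23, 24)  // struct: FPMUL busy until I4 writes@16
I6 -> (18, 25, 28, 29)  // RAW R2: wait I5 write@24
I7 -> (30, 31, 36, 37)  // WAW R1: wait I6 write@29
I8 -> (31, 38, 39, 40)  // RAW R1: wait I7 write@37

cycle = 18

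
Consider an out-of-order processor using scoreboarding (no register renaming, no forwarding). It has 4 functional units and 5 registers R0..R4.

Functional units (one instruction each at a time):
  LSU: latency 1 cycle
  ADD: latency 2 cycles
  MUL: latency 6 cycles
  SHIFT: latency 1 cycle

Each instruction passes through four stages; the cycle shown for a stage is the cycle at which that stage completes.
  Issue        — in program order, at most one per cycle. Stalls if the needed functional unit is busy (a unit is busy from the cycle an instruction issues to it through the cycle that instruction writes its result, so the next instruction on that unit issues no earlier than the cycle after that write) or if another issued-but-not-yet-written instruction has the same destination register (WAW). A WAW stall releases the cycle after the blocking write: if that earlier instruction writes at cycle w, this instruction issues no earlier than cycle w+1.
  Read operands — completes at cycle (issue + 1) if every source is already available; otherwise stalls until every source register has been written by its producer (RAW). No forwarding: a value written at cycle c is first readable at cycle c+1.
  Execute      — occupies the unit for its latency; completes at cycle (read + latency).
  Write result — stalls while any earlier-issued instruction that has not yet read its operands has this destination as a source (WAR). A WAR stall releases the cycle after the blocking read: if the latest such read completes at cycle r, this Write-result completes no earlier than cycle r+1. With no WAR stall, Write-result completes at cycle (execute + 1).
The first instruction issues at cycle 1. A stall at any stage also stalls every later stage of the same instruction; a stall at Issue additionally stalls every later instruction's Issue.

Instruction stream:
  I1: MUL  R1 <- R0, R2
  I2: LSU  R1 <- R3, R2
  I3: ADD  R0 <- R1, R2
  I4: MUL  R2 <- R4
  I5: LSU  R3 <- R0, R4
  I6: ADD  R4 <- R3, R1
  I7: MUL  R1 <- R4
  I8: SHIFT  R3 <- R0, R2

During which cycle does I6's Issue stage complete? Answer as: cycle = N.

t=1  issue I1 (MUL)
t=2  I1 read-ops
t=8  I1 finished on MUL
t=9  I1→R1
t=10  issue I2 (LSU)
t=11  I2 read-ops, issue I3 (ADD)
t=12  I2 finished on LSU, issue I4 (MUL)
t=13  I2→R1, I4 read-ops
t=14  I3 read-ops, issue I5 (LSU)
t=16  I3 finished on ADD
t=17  I3→R0
t=18  I5 read-ops, issue I6 (ADD)
t=19  I4 finished on MUL, I5 finished on LSU
t=20  I4→R2, I5→R3
t=21  I6 read-ops, issue I7 (MUL)
t=22  issue I8 (SHIFT)
t=23  I6 finished on ADD, I8 read-ops
t=24  I6→R4, I8 finished on SHIFT
t=25  I7 read-ops, I8→R3
t=31  I7 finished on MUL
t=32  I7→R1

cycle = 18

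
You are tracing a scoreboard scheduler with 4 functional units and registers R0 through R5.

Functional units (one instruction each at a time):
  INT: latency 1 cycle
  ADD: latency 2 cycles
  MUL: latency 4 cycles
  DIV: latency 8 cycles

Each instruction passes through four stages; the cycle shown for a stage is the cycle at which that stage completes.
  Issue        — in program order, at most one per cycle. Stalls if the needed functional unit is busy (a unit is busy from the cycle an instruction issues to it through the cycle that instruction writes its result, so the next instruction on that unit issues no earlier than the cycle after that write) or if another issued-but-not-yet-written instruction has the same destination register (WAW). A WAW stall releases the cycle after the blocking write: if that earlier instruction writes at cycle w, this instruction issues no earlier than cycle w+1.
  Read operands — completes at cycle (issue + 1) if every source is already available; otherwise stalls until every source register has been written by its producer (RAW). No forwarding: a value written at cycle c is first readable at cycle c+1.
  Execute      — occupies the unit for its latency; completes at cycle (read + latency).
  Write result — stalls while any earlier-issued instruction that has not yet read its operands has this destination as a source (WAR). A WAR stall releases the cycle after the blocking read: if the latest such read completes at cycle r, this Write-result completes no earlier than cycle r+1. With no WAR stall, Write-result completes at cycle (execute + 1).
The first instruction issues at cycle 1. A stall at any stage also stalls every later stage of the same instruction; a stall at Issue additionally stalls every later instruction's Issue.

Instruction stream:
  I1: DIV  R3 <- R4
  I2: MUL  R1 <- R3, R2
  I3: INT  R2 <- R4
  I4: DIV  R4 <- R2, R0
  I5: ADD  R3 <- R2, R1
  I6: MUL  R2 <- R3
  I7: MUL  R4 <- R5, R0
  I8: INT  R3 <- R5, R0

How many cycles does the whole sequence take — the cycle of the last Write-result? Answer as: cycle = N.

cycle = 34

  I1 | 1 | 2 | 10 | 11
  I2 | 2 | 12 | 16 | 17   RAW R3: wait I1 write@11
  I3 | 3 | 4 | 5 | 13   WAR R2: wait I2 read@12
  I4 | 12 | 14 | 22 | 23   struct: DIV busy until I1 writes@11 · RAW R2: wait I3 write@13
  I5 | 13 | 18 | 20 | 21   RAW R1: wait I2 write@17
  I6 | 18 | 22 | 26 | 27   struct: MUL busy until I2 writes@17 · RAW R3: wait I5 write@21
  I7 | 28 | 29 | 33 | 34   struct: MUL busy until I6 writes@27
  I8 | 29 | 30 | 31 | 32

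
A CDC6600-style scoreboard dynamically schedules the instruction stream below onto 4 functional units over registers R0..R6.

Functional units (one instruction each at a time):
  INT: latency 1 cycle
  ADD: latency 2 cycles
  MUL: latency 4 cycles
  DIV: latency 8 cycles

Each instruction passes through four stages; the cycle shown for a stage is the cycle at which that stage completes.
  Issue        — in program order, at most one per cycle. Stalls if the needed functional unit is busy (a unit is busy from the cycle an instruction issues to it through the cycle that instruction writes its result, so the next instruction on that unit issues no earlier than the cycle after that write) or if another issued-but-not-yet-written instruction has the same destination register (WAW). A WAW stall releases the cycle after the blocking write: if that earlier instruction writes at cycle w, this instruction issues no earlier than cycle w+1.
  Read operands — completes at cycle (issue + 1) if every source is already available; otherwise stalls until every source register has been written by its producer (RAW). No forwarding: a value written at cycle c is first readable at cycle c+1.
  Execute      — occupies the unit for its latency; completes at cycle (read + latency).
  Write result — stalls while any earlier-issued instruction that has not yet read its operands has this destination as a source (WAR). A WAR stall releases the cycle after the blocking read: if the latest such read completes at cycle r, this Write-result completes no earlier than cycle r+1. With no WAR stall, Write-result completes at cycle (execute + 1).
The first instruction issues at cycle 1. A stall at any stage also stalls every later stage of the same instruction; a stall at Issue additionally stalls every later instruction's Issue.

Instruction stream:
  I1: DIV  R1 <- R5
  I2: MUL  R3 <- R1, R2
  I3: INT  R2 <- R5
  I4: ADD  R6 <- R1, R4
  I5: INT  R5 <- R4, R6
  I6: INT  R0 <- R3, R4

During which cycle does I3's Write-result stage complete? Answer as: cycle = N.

cycle = 13

1) issue 1, read 2, done 10, write 11
2) issue 2, read 12, done 16, write 17  <RAW R1: wait I1 write@11>
3) issue 3, read 4, done 5, write 13  <WAR R2: wait I2 read@12>
4) issue 4, read 12, done 14, write 15  <RAW R1: wait I1 write@11>
5) issue 14, read 16, done 17, write 18  <struct: INT busy until I3 writes@13 / RAW R6: wait I4 write@15>
6) issue 19, read 20, done 21, write 22  <struct: INT busy until I5 writes@18>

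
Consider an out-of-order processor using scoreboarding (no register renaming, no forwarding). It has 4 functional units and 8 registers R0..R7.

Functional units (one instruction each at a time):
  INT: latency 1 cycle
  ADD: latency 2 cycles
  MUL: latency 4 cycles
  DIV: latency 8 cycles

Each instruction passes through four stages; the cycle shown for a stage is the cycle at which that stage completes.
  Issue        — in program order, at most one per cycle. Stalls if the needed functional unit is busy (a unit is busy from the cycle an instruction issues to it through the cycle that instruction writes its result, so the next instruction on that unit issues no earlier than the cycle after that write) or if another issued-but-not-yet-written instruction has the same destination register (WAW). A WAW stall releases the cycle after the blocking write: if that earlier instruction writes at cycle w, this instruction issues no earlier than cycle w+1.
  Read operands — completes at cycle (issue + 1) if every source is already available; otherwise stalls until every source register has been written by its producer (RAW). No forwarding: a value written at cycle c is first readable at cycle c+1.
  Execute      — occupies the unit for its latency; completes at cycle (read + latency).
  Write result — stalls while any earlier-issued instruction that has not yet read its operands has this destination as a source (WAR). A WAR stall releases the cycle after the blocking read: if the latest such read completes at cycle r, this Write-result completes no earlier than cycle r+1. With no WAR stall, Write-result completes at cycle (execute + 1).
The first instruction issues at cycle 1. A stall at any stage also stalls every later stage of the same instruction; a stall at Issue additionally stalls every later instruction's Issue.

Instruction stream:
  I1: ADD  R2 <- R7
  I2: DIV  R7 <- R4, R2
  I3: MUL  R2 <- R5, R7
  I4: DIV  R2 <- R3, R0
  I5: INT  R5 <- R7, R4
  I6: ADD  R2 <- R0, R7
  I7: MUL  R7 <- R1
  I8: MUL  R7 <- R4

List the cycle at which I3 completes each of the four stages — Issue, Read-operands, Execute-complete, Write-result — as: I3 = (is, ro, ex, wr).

I3 = (6, 16, 20, 21)

[1] I1 issues→ADD
[2] I1 reads · I2 issues→DIV
[4] I1 exec-done
[5] I1 writes R2
[6] I2 reads · I3 issues→MUL
[14] I2 exec-done
[15] I2 writes R7
[16] I3 reads
[20] I3 exec-done
[21] I3 writes R2
[22] I4 issues→DIV
[23] I4 reads · I5 issues→INT
[24] I5 reads
[25] I5 exec-done
[26] I5 writes R5
[31] I4 exec-done
[32] I4 writes R2
[33] I6 issues→ADD
[34] I6 reads · I7 issues→MUL
[35] I7 reads
[36] I6 exec-done
[37] I6 writes R2
[39] I7 exec-done
[40] I7 writes R7
[41] I8 issues→MUL
[42] I8 reads
[46] I8 exec-done
[47] I8 writes R7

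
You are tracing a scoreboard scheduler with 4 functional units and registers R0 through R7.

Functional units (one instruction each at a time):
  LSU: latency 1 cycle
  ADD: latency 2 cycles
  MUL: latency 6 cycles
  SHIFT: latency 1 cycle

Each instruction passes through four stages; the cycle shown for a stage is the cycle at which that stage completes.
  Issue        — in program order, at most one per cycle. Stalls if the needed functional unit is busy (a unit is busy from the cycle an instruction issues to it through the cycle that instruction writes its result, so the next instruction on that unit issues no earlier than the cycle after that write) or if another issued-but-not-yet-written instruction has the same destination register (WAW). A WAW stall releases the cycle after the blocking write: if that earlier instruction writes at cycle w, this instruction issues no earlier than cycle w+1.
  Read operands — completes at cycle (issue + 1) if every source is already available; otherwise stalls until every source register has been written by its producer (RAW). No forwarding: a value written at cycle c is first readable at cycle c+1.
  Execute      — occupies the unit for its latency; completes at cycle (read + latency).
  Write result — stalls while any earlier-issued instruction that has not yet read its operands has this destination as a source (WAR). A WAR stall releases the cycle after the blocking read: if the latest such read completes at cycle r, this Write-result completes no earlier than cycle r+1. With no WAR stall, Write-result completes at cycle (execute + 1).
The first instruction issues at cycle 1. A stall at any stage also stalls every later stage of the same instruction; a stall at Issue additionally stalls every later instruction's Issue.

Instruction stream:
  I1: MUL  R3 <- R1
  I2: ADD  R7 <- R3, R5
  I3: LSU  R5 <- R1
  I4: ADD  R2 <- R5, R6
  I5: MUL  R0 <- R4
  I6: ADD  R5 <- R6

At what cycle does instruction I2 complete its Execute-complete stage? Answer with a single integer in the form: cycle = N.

cycle = 12

t=1  I1 issues→MUL
t=2  I1 reads, I2 issues→ADD
t=3  I3 issues→LSU
t=4  I3 reads
t=5  I3 exec-done
t=8  I1 exec-done
t=9  I1 writes R3
t=10  I2 reads
t=11  I3 writes R5
t=12  I2 exec-done
t=13  I2 writes R7
t=14  I4 issues→ADD
t=15  I4 reads, I5 issues→MUL
t=16  I5 reads
t=17  I4 exec-done
t=18  I4 writes R2
t=19  I6 issues→ADD
t=20  I6 reads
t=22  I5 exec-done, I6 exec-done
t=23  I5 writes R0, I6 writes R5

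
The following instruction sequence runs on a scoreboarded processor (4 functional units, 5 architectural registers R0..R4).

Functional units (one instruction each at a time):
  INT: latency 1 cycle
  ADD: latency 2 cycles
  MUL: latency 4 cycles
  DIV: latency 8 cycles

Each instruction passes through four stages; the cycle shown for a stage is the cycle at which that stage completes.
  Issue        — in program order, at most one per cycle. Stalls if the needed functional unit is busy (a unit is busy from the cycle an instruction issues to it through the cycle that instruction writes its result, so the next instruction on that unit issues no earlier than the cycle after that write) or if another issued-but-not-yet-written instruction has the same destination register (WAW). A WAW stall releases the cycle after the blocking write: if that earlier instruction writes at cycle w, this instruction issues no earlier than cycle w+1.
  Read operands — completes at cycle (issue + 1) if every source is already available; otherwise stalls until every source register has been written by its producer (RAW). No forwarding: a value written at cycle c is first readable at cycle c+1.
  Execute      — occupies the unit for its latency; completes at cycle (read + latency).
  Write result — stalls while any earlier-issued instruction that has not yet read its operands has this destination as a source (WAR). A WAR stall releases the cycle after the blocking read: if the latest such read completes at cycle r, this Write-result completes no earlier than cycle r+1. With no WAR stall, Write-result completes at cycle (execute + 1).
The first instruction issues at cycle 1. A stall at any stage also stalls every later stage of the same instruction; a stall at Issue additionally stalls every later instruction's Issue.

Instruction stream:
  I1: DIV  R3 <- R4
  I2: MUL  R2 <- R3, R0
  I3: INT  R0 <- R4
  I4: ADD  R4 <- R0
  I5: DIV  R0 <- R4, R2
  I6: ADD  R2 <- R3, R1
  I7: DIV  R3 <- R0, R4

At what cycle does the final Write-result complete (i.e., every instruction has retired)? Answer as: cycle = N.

cycle = 38

[I1] 1/2/10/11
[I2] 2/12/16/17  (RAW R3: wait I1 write@11)
[I3] 3/4/5/13  (WAR R0: wait I2 read@12)
[I4] 4/14/16/17  (RAW R0: wait I3 write@13)
[I5] 14/18/26/27  (WAW R0: wait I3 write@13; RAW R4: wait I4 write@17; RAW R2: wait I2 write@17)
[I6] 18/19/21/22  (struct: ADD busy until I4 writes@17)
[I7] 28/29/37/38  (struct: DIV busy until I5 writes@27)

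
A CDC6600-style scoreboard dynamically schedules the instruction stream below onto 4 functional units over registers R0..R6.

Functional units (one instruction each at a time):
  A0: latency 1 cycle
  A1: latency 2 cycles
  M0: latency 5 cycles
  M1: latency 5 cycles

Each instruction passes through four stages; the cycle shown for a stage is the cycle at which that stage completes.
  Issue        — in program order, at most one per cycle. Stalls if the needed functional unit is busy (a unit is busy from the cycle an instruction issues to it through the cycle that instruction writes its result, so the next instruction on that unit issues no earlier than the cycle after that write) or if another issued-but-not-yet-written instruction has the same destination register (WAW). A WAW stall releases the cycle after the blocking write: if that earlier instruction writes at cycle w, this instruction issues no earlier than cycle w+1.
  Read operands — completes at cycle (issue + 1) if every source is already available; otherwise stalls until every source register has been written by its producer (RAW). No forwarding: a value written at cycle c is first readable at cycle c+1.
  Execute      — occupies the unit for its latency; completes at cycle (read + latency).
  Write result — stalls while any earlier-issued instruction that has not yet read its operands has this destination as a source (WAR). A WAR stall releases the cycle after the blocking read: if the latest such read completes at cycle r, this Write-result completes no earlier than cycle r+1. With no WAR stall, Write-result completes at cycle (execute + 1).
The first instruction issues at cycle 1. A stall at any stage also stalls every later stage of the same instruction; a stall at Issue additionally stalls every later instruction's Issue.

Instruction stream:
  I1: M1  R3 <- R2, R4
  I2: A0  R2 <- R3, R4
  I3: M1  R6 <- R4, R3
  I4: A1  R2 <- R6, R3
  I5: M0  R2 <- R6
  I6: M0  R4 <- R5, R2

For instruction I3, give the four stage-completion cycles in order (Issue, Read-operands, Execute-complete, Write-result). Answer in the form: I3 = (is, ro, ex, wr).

I3 = (9, 10, 15, 16)

c1: I1 dispatched to M1
c2: I1 operands ready, I2 dispatched to A0
c7: I1 complete
c8: R3←I1
c9: I2 operands ready, I3 dispatched to M1
c10: I2 complete, I3 operands ready
c11: R2←I2
c12: I4 dispatched to A1
c15: I3 complete
c16: R6←I3
c17: I4 operands ready
c19: I4 complete
c20: R2←I4
c21: I5 dispatched to M0
c22: I5 operands ready
c27: I5 complete
c28: R2←I5
c29: I6 dispatched to M0
c30: I6 operands ready
c35: I6 complete
c36: R4←I6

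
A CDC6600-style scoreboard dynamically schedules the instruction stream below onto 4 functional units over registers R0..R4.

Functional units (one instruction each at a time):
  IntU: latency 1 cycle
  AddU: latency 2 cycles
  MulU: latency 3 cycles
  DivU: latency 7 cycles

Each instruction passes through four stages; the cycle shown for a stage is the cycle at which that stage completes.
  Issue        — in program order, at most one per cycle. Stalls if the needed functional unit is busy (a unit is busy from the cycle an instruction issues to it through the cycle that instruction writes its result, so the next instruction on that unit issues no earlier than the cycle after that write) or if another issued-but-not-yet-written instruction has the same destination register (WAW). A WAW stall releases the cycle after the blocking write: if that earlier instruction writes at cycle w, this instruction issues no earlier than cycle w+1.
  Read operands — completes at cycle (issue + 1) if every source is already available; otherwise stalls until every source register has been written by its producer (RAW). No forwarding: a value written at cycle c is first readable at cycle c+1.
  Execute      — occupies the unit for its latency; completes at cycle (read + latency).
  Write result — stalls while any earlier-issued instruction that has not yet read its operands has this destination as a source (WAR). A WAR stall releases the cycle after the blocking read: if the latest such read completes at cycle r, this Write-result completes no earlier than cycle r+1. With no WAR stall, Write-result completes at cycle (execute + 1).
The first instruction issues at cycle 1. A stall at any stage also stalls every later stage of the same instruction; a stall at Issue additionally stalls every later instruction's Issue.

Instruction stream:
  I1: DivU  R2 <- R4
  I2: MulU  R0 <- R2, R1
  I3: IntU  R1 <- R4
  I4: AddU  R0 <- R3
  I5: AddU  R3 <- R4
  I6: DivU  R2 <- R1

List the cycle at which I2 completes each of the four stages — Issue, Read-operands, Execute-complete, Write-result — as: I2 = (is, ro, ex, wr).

1) issue 1, read 2, done 9, write 10
2) issue 2, read 11, done 14, write 15  <RAW R2: wait I1 write@10>
3) issue 3, read 4, done 5, write 12  <WAR R1: wait I2 read@11>
4) issue 16, read 17, done 19, write 20  <WAW R0: wait I2 write@15>
5) issue 21, read 22, done 24, write 25  <struct: AddU busy until I4 writes@20>
6) issue 22, read 23, done 30, write 31

I2 = (2, 11, 14, 15)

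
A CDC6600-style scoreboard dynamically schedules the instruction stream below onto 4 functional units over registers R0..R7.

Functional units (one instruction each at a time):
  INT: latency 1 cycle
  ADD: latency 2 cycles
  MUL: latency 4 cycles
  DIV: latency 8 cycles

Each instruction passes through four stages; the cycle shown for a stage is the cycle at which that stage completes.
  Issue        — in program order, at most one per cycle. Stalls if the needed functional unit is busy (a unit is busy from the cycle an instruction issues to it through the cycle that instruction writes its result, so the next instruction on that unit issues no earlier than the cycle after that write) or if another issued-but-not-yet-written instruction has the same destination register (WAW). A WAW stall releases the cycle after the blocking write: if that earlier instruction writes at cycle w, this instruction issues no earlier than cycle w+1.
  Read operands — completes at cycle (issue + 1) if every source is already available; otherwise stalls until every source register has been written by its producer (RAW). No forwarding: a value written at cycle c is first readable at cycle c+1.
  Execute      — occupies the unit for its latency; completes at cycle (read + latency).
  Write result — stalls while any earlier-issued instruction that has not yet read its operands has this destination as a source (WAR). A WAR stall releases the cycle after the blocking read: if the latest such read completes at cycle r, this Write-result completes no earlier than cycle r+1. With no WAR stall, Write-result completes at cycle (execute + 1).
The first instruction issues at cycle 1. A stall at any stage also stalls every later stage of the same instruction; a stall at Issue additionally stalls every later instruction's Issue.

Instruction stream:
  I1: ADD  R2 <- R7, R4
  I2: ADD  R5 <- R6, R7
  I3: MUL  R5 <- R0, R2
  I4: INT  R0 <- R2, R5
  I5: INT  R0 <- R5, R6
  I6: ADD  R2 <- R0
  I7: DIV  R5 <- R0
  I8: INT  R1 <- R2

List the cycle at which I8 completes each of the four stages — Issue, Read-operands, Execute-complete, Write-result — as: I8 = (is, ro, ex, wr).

I8 = (25, 29, 30, 31)

I1 -> (1, 2, 4, 5)
I2 -> (6, 7, 9, 10)  // struct: ADD busy until I1 writes@5
I3 -> (11, 12, 16, 17)  // WAW R5: wait I2 write@10
I4 -> (12, 18, 19, 20)  // RAW R5: wait I3 write@17
I5 -> (21, 22, 23, 24)  // struct: INT busy until I4 writes@20
I6 -> (22, 25, 27, 28)  // RAW R0: wait I5 write@24
I7 -> (23, 25, 33, 34)  // RAW R0: wait I5 write@24
I8 -> (25, 29, 30, 31)  // struct: INT busy until I5 writes@24, RAW R2: wait I6 write@28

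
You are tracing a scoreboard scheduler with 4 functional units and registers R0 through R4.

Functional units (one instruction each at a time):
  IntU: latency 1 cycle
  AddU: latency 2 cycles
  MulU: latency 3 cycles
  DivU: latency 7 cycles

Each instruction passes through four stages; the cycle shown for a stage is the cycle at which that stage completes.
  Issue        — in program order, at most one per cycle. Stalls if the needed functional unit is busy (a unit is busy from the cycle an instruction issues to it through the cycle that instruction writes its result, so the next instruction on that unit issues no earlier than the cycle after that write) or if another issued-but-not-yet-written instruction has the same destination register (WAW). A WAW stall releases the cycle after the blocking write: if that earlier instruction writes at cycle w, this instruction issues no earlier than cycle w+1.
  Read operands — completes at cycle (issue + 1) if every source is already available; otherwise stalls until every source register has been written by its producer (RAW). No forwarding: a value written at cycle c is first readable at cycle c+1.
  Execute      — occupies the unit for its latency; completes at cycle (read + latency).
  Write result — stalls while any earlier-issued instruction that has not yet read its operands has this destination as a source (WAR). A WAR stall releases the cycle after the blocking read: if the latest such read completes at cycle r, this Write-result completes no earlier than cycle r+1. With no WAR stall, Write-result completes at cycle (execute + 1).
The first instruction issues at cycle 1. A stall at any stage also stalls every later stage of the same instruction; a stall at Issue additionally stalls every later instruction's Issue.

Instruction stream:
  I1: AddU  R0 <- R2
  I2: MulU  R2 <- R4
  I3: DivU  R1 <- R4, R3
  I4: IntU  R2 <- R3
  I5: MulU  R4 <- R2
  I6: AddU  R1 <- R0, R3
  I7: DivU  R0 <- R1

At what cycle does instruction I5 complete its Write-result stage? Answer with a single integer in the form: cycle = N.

cycle = 16

[1] I1 issues→AddU
[2] I1 reads, I2 issues→MulU
[3] I2 reads, I3 issues→DivU
[4] I1 exec-done, I3 reads
[5] I1 writes R0
[6] I2 exec-done
[7] I2 writes R2
[8] I4 issues→IntU
[9] I4 reads, I5 issues→MulU
[10] I4 exec-done
[11] I3 exec-done, I4 writes R2
[12] I3 writes R1, I5 reads
[13] I6 issues→AddU
[14] I6 reads, I7 issues→DivU
[15] I5 exec-done
[16] I5 writes R4, I6 exec-done
[17] I6 writes R1
[18] I7 reads
[25] I7 exec-done
[26] I7 writes R0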